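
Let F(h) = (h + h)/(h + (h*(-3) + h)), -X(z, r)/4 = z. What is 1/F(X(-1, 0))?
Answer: -½ ≈ -0.50000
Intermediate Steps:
X(z, r) = -4*z
F(h) = -2 (F(h) = (2*h)/(h + (-3*h + h)) = (2*h)/(h - 2*h) = (2*h)/((-h)) = (2*h)*(-1/h) = -2)
1/F(X(-1, 0)) = 1/(-2) = -½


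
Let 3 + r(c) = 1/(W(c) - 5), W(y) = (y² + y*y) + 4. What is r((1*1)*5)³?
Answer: -3112136/117649 ≈ -26.453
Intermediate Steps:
W(y) = 4 + 2*y² (W(y) = (y² + y²) + 4 = 2*y² + 4 = 4 + 2*y²)
r(c) = -3 + 1/(-1 + 2*c²) (r(c) = -3 + 1/((4 + 2*c²) - 5) = -3 + 1/(-1 + 2*c²))
r((1*1)*5)³ = (2*(2 - 3*((1*1)*5)²)/(-1 + 2*((1*1)*5)²))³ = (2*(2 - 3*(1*5)²)/(-1 + 2*(1*5)²))³ = (2*(2 - 3*5²)/(-1 + 2*5²))³ = (2*(2 - 3*25)/(-1 + 2*25))³ = (2*(2 - 75)/(-1 + 50))³ = (2*(-73)/49)³ = (2*(1/49)*(-73))³ = (-146/49)³ = -3112136/117649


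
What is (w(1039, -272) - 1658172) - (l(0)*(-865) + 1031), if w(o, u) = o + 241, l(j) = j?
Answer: -1657923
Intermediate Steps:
w(o, u) = 241 + o
(w(1039, -272) - 1658172) - (l(0)*(-865) + 1031) = ((241 + 1039) - 1658172) - (0*(-865) + 1031) = (1280 - 1658172) - (0 + 1031) = -1656892 - 1*1031 = -1656892 - 1031 = -1657923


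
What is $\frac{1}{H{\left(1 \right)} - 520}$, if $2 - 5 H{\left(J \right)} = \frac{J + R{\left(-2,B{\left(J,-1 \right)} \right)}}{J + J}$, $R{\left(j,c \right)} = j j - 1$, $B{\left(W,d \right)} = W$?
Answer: $- \frac{1}{520} \approx -0.0019231$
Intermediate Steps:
$R{\left(j,c \right)} = -1 + j^{2}$ ($R{\left(j,c \right)} = j^{2} + \left(-5 + 4\right) = j^{2} - 1 = -1 + j^{2}$)
$H{\left(J \right)} = \frac{2}{5} - \frac{3 + J}{10 J}$ ($H{\left(J \right)} = \frac{2}{5} - \frac{\left(J - \left(1 - \left(-2\right)^{2}\right)\right) \frac{1}{J + J}}{5} = \frac{2}{5} - \frac{\left(J + \left(-1 + 4\right)\right) \frac{1}{2 J}}{5} = \frac{2}{5} - \frac{\left(J + 3\right) \frac{1}{2 J}}{5} = \frac{2}{5} - \frac{\left(3 + J\right) \frac{1}{2 J}}{5} = \frac{2}{5} - \frac{\frac{1}{2} \frac{1}{J} \left(3 + J\right)}{5} = \frac{2}{5} - \frac{3 + J}{10 J}$)
$\frac{1}{H{\left(1 \right)} - 520} = \frac{1}{\frac{3 \left(-1 + 1\right)}{10 \cdot 1} - 520} = \frac{1}{\frac{3}{10} \cdot 1 \cdot 0 - 520} = \frac{1}{0 - 520} = \frac{1}{-520} = - \frac{1}{520}$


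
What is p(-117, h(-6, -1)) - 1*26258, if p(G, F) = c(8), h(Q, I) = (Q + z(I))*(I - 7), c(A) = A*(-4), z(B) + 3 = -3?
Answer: -26290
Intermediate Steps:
z(B) = -6 (z(B) = -3 - 3 = -6)
c(A) = -4*A
h(Q, I) = (-7 + I)*(-6 + Q) (h(Q, I) = (Q - 6)*(I - 7) = (-6 + Q)*(-7 + I) = (-7 + I)*(-6 + Q))
p(G, F) = -32 (p(G, F) = -4*8 = -32)
p(-117, h(-6, -1)) - 1*26258 = -32 - 1*26258 = -32 - 26258 = -26290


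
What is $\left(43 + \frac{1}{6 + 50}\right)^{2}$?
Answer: $\frac{5803281}{3136} \approx 1850.5$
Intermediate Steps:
$\left(43 + \frac{1}{6 + 50}\right)^{2} = \left(43 + \frac{1}{56}\right)^{2} = \left(\frac{2409}{56}\right)^{2} = \frac{5803281}{3136}$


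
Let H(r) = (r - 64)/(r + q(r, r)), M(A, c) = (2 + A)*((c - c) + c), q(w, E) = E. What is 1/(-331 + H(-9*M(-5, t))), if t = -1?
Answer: -54/17783 ≈ -0.0030366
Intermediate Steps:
M(A, c) = c*(2 + A) (M(A, c) = (2 + A)*(0 + c) = (2 + A)*c = c*(2 + A))
H(r) = (-64 + r)/(2*r) (H(r) = (r - 64)/(r + r) = (-64 + r)/((2*r)) = (-64 + r)*(1/(2*r)) = (-64 + r)/(2*r))
1/(-331 + H(-9*M(-5, t))) = 1/(-331 + (-64 - (-9)*(2 - 5))/(2*((-(-9)*(2 - 5))))) = 1/(-331 + (-64 - (-9)*(-3))/(2*((-(-9)*(-3))))) = 1/(-331 + (-64 - 9*3)/(2*((-9*3)))) = 1/(-331 + (½)*(-64 - 27)/(-27)) = 1/(-331 + (½)*(-1/27)*(-91)) = 1/(-331 + 91/54) = 1/(-17783/54) = -54/17783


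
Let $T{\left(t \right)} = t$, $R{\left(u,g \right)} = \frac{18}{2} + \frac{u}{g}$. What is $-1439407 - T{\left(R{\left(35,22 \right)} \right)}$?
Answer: $- \frac{31667187}{22} \approx -1.4394 \cdot 10^{6}$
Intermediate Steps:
$R{\left(u,g \right)} = 9 + \frac{u}{g}$ ($R{\left(u,g \right)} = 18 \cdot \frac{1}{2} + \frac{u}{g} = 9 + \frac{u}{g}$)
$-1439407 - T{\left(R{\left(35,22 \right)} \right)} = -1439407 - \left(9 + \frac{35}{22}\right) = -1439407 - \frac{233}{22} = - \frac{31667187}{22}$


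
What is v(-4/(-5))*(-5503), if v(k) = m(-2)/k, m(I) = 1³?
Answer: -27515/4 ≈ -6878.8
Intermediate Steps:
m(I) = 1
v(k) = 1/k
v(-4/(-5))*(-5503) = -5503/(-4/(-5)) = -5503/(-4*(-⅕)) = -5503/(⅘) = (5/4)*(-5503) = -27515/4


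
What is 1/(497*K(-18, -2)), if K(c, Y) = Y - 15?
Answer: -1/8449 ≈ -0.00011836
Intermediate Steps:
K(c, Y) = -15 + Y
1/(497*K(-18, -2)) = 1/(497*(-15 - 2)) = (1/497)/(-17) = (1/497)*(-1/17) = -1/8449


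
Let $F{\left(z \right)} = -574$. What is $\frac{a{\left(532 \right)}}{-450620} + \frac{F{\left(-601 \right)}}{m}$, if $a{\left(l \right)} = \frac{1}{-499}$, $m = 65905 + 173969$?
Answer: $- \frac{64534522123}{26968959459060} \approx -0.0023929$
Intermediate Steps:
$m = 239874$
$a{\left(l \right)} = - \frac{1}{499}$
$\frac{a{\left(532 \right)}}{-450620} + \frac{F{\left(-601 \right)}}{m} = - \frac{1}{499 \left(-450620\right)} - \frac{574}{239874} = \left(- \frac{1}{499}\right) \left(- \frac{1}{450620}\right) - \frac{287}{119937} = \frac{1}{224859380} - \frac{287}{119937} = - \frac{64534522123}{26968959459060}$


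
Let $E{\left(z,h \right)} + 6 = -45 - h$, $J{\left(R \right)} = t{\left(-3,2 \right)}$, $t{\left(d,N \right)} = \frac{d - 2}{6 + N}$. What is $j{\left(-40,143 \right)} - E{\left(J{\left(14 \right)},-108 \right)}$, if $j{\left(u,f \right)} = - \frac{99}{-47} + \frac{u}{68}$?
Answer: $- \frac{44330}{799} \approx -55.482$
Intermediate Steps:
$t{\left(d,N \right)} = \frac{-2 + d}{6 + N}$
$J{\left(R \right)} = - \frac{5}{8}$ ($J{\left(R \right)} = \frac{-2 - 3}{6 + 2} = \frac{1}{8} \left(-5\right) = - \frac{5}{8}$)
$E{\left(z,h \right)} = -51 - h$ ($E{\left(z,h \right)} = -6 - \left(45 + h\right) = -51 - h$)
$j{\left(u,f \right)} = \frac{99}{47} + \frac{u}{68}$ ($j{\left(u,f \right)} = \left(-99\right) \left(- \frac{1}{47}\right) + u \frac{1}{68} = \frac{99}{47} + \frac{u}{68}$)
$j{\left(-40,143 \right)} - E{\left(J{\left(14 \right)},-108 \right)} = \left(\frac{99}{47} + \frac{1}{68} \left(-40\right)\right) - \left(-51 - -108\right) = \left(\frac{99}{47} - \frac{10}{17}\right) - \left(-51 + 108\right) = \frac{1213}{799} - 57 = - \frac{44330}{799}$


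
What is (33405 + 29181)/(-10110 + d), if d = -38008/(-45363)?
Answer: -1419544359/229290961 ≈ -6.1910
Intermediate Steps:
d = 38008/45363 (d = -38008*(-1/45363) = 38008/45363 ≈ 0.83786)
(33405 + 29181)/(-10110 + d) = (33405 + 29181)/(-10110 + 38008/45363) = 62586/(-458581922/45363) = 62586*(-45363/458581922) = -1419544359/229290961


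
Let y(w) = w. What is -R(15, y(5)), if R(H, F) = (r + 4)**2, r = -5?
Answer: -1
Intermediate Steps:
R(H, F) = 1 (R(H, F) = (-5 + 4)**2 = (-1)**2 = 1)
-R(15, y(5)) = -1*1 = -1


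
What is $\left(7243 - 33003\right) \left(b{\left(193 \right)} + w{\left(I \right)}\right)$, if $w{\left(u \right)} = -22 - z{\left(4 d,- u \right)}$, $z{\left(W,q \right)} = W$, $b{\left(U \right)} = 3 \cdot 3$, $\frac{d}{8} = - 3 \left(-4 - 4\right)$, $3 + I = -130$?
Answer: $20118560$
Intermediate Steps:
$I = -133$ ($I = -3 - 130 = -133$)
$d = 192$ ($d = 8 \left(- 3 \left(-4 - 4\right)\right) = 8 \left(\left(-3\right) \left(-8\right)\right) = 8 \cdot 24 = 192$)
$b{\left(U \right)} = 9$
$w{\left(u \right)} = -790$ ($w{\left(u \right)} = -22 - 4 \cdot 192 = -22 - 768 = -790$)
$\left(7243 - 33003\right) \left(b{\left(193 \right)} + w{\left(I \right)}\right) = \left(7243 - 33003\right) \left(9 - 790\right) = \left(-25760\right) \left(-781\right) = 20118560$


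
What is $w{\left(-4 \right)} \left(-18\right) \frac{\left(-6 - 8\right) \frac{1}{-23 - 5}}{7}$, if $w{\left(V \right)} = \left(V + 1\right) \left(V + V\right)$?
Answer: $- \frac{216}{7} \approx -30.857$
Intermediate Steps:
$w{\left(V \right)} = 2 V \left(1 + V\right)$ ($w{\left(V \right)} = \left(1 + V\right) 2 V = 2 V \left(1 + V\right)$)
$w{\left(-4 \right)} \left(-18\right) \frac{\left(-6 - 8\right) \frac{1}{-23 - 5}}{7} = 2 \left(-4\right) \left(1 - 4\right) \left(-18\right) \frac{\left(-6 - 8\right) \frac{1}{-23 - 5}}{7} = 2 \left(-4\right) \left(-3\right) \left(-18\right) - \frac{14}{-28} \cdot \frac{1}{7} = 24 \left(-18\right) \left(-14\right) \left(- \frac{1}{28}\right) \frac{1}{7} = - 432 \cdot \frac{1}{2} \cdot \frac{1}{7} = \left(-432\right) \frac{1}{14} = - \frac{216}{7}$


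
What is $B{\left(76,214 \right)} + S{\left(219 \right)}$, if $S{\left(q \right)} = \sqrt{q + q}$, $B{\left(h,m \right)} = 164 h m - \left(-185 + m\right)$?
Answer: $2667267 + \sqrt{438} \approx 2.6673 \cdot 10^{6}$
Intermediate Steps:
$B{\left(h,m \right)} = 185 - m + 164 h m$ ($B{\left(h,m \right)} = 164 h m - \left(-185 + m\right) = 185 - m + 164 h m$)
$S{\left(q \right)} = \sqrt{2} \sqrt{q}$ ($S{\left(q \right)} = \sqrt{2 q} = \sqrt{2} \sqrt{q}$)
$B{\left(76,214 \right)} + S{\left(219 \right)} = \left(185 - 214 + 164 \cdot 76 \cdot 214\right) + \sqrt{2} \sqrt{219} = \left(185 - 214 + 2667296\right) + \sqrt{438} = 2667267 + \sqrt{438}$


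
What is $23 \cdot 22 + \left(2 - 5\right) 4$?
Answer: $494$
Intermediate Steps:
$23 \cdot 22 + \left(2 - 5\right) 4 = 506 + \left(2 - 5\right) 4 = 506 - 12 = 494$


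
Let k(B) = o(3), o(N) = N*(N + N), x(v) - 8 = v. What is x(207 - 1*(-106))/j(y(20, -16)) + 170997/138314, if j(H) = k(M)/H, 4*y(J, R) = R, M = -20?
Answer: -29086205/414942 ≈ -70.097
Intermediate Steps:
y(J, R) = R/4
x(v) = 8 + v
o(N) = 2*N² (o(N) = N*(2*N) = 2*N²)
k(B) = 18 (k(B) = 2*3² = 2*9 = 18)
j(H) = 18/H
x(207 - 1*(-106))/j(y(20, -16)) + 170997/138314 = (8 + (207 - 1*(-106)))/((18/(((¼)*(-16))))) + 170997/138314 = (8 + (207 + 106))/((18/(-4))) + 170997*(1/138314) = (8 + 313)/((18*(-¼))) + 170997/138314 = 321/(-9/2) + 170997/138314 = 321*(-2/9) + 170997/138314 = -214/3 + 170997/138314 = -29086205/414942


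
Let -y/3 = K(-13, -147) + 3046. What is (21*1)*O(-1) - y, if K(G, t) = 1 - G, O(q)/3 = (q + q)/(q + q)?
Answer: 9243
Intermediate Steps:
O(q) = 3 (O(q) = 3*((q + q)/(q + q)) = 3*((2*q)/((2*q))) = 3*((2*q)*(1/(2*q))) = 3*1 = 3)
y = -9180 (y = -3*((1 - 1*(-13)) + 3046) = -3*((1 + 13) + 3046) = -3*(14 + 3046) = -3*3060 = -9180)
(21*1)*O(-1) - y = (21*1)*3 - 1*(-9180) = 21*3 + 9180 = 63 + 9180 = 9243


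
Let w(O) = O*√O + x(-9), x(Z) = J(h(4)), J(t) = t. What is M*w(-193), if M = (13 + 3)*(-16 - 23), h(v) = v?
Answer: -2496 + 120432*I*√193 ≈ -2496.0 + 1.6731e+6*I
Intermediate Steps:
x(Z) = 4
M = -624 (M = 16*(-39) = -624)
w(O) = 4 + O^(3/2) (w(O) = O*√O + 4 = O^(3/2) + 4 = 4 + O^(3/2))
M*w(-193) = -624*(4 + (-193)^(3/2)) = -624*(4 - 193*I*√193) = -2496 + 120432*I*√193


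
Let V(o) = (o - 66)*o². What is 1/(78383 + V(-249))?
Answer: -1/19451932 ≈ -5.1409e-8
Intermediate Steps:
V(o) = o²*(-66 + o) (V(o) = (-66 + o)*o² = o²*(-66 + o))
1/(78383 + V(-249)) = 1/(78383 + (-249)²*(-66 - 249)) = 1/(78383 + 62001*(-315)) = 1/(78383 - 19530315) = 1/(-19451932) = -1/19451932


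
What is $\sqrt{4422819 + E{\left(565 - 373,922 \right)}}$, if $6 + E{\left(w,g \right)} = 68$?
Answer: $\sqrt{4422881} \approx 2103.1$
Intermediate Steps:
$E{\left(w,g \right)} = 62$ ($E{\left(w,g \right)} = -6 + 68 = 62$)
$\sqrt{4422819 + E{\left(565 - 373,922 \right)}} = \sqrt{4422819 + 62} = \sqrt{4422881}$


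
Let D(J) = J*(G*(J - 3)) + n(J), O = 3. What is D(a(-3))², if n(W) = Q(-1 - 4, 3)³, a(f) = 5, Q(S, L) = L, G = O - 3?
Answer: 729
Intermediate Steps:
G = 0 (G = 3 - 3 = 0)
n(W) = 27 (n(W) = 3³ = 27)
D(J) = 27 (D(J) = J*(0*(J - 3)) + 27 = J*(0*(-3 + J)) + 27 = J*0 + 27 = 0 + 27 = 27)
D(a(-3))² = 27² = 729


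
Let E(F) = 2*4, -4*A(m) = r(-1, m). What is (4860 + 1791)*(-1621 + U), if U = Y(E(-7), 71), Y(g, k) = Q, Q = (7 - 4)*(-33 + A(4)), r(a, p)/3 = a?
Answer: -45699021/4 ≈ -1.1425e+7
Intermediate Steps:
r(a, p) = 3*a
A(m) = 3/4 (A(m) = -3*(-1)/4 = -1/4*(-3) = 3/4)
E(F) = 8
Q = -387/4 (Q = (7 - 4)*(-33 + 3/4) = 3*(-129/4) = -387/4 ≈ -96.750)
Y(g, k) = -387/4
U = -387/4 ≈ -96.750
(4860 + 1791)*(-1621 + U) = (4860 + 1791)*(-1621 - 387/4) = 6651*(-6871/4) = -45699021/4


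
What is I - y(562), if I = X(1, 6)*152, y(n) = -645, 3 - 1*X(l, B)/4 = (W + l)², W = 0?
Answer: 1861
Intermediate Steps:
X(l, B) = 12 - 4*l² (X(l, B) = 12 - 4*(0 + l)² = 12 - 4*l²)
I = 1216 (I = (12 - 4*1²)*152 = (12 - 4*1)*152 = (12 - 4)*152 = 8*152 = 1216)
I - y(562) = 1216 - 1*(-645) = 1216 + 645 = 1861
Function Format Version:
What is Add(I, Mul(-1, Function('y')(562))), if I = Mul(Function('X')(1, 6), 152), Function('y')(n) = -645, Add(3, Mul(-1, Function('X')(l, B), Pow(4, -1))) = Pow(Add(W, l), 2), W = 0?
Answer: 1861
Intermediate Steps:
Function('X')(l, B) = Add(12, Mul(-4, Pow(l, 2))) (Function('X')(l, B) = Add(12, Mul(-4, Pow(Add(0, l), 2))) = Add(12, Mul(-4, Pow(l, 2))))
I = 1216 (I = Mul(Add(12, Mul(-4, Pow(1, 2))), 152) = Mul(Add(12, Mul(-4, 1)), 152) = Mul(Add(12, -4), 152) = Mul(8, 152) = 1216)
Add(I, Mul(-1, Function('y')(562))) = Add(1216, Mul(-1, -645)) = Add(1216, 645) = 1861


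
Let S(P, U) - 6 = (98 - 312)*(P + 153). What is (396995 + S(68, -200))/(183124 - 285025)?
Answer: -116569/33967 ≈ -3.4318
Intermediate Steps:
S(P, U) = -32736 - 214*P (S(P, U) = 6 + (98 - 312)*(P + 153) = 6 - 214*(153 + P) = 6 + (-32742 - 214*P) = -32736 - 214*P)
(396995 + S(68, -200))/(183124 - 285025) = (396995 + (-32736 - 214*68))/(183124 - 285025) = (396995 + (-32736 - 14552))/(-101901) = (396995 - 47288)*(-1/101901) = 349707*(-1/101901) = -116569/33967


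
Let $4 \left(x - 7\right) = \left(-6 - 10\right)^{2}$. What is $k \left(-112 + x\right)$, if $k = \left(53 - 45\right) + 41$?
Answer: $-2009$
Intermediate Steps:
$k = 49$ ($k = 8 + 41 = 49$)
$x = 71$ ($x = 7 + \frac{\left(-6 - 10\right)^{2}}{4} = 7 + \frac{\left(-16\right)^{2}}{4} = 7 + \frac{1}{4} \cdot 256 = 7 + 64 = 71$)
$k \left(-112 + x\right) = 49 \left(-112 + 71\right) = 49 \left(-41\right) = -2009$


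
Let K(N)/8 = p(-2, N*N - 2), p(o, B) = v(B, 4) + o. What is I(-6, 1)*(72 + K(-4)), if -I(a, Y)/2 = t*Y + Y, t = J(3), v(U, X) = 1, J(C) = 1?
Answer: -256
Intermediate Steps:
t = 1
p(o, B) = 1 + o
K(N) = -8 (K(N) = 8*(1 - 2) = 8*(-1) = -8)
I(a, Y) = -4*Y (I(a, Y) = -2*(1*Y + Y) = -2*(Y + Y) = -4*Y)
I(-6, 1)*(72 + K(-4)) = (-4*1)*(72 - 8) = -4*64 = -256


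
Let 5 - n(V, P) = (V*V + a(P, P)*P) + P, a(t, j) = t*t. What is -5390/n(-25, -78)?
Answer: -539/47401 ≈ -0.011371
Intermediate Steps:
a(t, j) = t²
n(V, P) = 5 - P - P³ - V² (n(V, P) = 5 - ((V*V + P²*P) + P) = 5 - ((V² + P³) + P) = 5 - ((P³ + V²) + P) = 5 - (P + P³ + V²) = 5 + (-P - P³ - V²) = 5 - P - P³ - V²)
-5390/n(-25, -78) = -5390/(5 - 1*(-78) - 1*(-78)³ - 1*(-25)²) = -5390/(5 + 78 - 1*(-474552) - 1*625) = -5390/(5 + 78 + 474552 - 625) = -5390/474010 = -5390*1/474010 = -539/47401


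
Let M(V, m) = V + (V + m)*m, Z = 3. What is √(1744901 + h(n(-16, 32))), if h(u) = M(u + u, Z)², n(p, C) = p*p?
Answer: 5*√239046 ≈ 2444.6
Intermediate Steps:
n(p, C) = p²
M(V, m) = V + m*(V + m)
h(u) = (9 + 8*u)² (h(u) = ((u + u) + 3² + (u + u)*3)² = (2*u + 9 + (2*u)*3)² = (2*u + 9 + 6*u)² = (9 + 8*u)²)
√(1744901 + h(n(-16, 32))) = √(1744901 + (9 + 8*(-16)²)²) = √(1744901 + (9 + 8*256)²) = √(1744901 + (9 + 2048)²) = √(1744901 + 2057²) = √(1744901 + 4231249) = √5976150 = 5*√239046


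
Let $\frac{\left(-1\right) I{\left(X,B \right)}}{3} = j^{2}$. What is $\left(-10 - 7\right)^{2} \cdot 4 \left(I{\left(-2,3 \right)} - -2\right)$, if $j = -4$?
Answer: $-53176$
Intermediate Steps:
$I{\left(X,B \right)} = -48$ ($I{\left(X,B \right)} = - 3 \left(-4\right)^{2} = \left(-3\right) 16 = -48$)
$\left(-10 - 7\right)^{2} \cdot 4 \left(I{\left(-2,3 \right)} - -2\right) = \left(-10 - 7\right)^{2} \cdot 4 \left(-48 - -2\right) = \left(-17\right)^{2} \cdot 4 \left(-48 + \left(-3 + 5\right)\right) = 289 \cdot 4 \left(-48 + 2\right) = 289 \cdot 4 \left(-46\right) = 289 \left(-184\right) = -53176$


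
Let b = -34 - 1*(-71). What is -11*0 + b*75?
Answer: 2775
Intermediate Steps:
b = 37 (b = -34 + 71 = 37)
-11*0 + b*75 = -11*0 + 37*75 = 0 + 2775 = 2775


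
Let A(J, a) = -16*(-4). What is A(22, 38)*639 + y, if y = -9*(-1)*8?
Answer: 40968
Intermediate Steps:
A(J, a) = 64
y = 72 (y = 9*8 = 72)
A(22, 38)*639 + y = 64*639 + 72 = 40896 + 72 = 40968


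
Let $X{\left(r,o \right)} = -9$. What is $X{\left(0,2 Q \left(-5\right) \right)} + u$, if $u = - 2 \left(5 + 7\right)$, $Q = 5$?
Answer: $-33$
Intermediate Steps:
$u = -24$ ($u = \left(-2\right) 12 = -24$)
$X{\left(0,2 Q \left(-5\right) \right)} + u = -9 - 24 = -33$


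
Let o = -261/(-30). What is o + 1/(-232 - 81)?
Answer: 27221/3130 ≈ 8.6968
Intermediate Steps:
o = 87/10 (o = -261*(-1/30) = 87/10 ≈ 8.7000)
o + 1/(-232 - 81) = 87/10 + 1/(-232 - 81) = 87/10 + 1/(-313) = 87/10 - 1/313 = 27221/3130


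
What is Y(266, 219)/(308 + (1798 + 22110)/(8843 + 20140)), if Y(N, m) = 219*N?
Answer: 44430939/235544 ≈ 188.63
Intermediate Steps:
Y(266, 219)/(308 + (1798 + 22110)/(8843 + 20140)) = (219*266)/(308 + (1798 + 22110)/(8843 + 20140)) = 58254/(308 + 23908/28983) = 58254/(8950672/28983) = 58254*(28983/8950672) = 44430939/235544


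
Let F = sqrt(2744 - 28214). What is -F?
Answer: -3*I*sqrt(2830) ≈ -159.59*I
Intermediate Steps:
F = 3*I*sqrt(2830) (F = sqrt(-25470) = 3*I*sqrt(2830) ≈ 159.59*I)
-F = -3*I*sqrt(2830)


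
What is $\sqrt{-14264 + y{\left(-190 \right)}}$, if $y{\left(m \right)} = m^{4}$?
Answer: $2 \sqrt{325798934} \approx 36100.0$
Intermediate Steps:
$\sqrt{-14264 + y{\left(-190 \right)}} = \sqrt{-14264 + \left(-190\right)^{4}} = \sqrt{-14264 + 1303210000} = \sqrt{1303195736} = 2 \sqrt{325798934}$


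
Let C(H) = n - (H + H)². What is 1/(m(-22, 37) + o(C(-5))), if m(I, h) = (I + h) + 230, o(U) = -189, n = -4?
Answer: 1/56 ≈ 0.017857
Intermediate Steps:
C(H) = -4 - 4*H² (C(H) = -4 - (H + H)² = -4 - (2*H)² = -4 - 4*H²)
m(I, h) = 230 + I + h
1/(m(-22, 37) + o(C(-5))) = 1/((230 - 22 + 37) - 189) = 1/(245 - 189) = 1/56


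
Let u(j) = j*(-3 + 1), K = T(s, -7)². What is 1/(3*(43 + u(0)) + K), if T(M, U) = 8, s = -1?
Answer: 1/193 ≈ 0.0051813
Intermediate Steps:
K = 64 (K = 8² = 64)
u(j) = -2*j (u(j) = j*(-2) = -2*j)
1/(3*(43 + u(0)) + K) = 1/(3*(43 - 2*0) + 64) = 1/(3*(43 + 0) + 64) = 1/(3*43 + 64) = 1/(129 + 64) = 1/193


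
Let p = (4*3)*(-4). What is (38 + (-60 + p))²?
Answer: 4900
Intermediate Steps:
p = -48 (p = 12*(-4) = -48)
(38 + (-60 + p))² = (38 + (-60 - 48))² = (38 - 108)² = (-70)² = 4900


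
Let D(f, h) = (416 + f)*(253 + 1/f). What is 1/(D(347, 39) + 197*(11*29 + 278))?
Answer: 347/107795619 ≈ 3.2191e-6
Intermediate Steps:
D(f, h) = (253 + 1/f)*(416 + f)
1/(D(347, 39) + 197*(11*29 + 278)) = 1/((105249 + 253*347 + 416/347) + 197*(11*29 + 278)) = 1/((105249 + 87791 + 416*(1/347)) + 197*(319 + 278)) = 1/((105249 + 87791 + 416/347) + 197*597) = 1/(66985296/347 + 117609) = 1/(107795619/347) = 347/107795619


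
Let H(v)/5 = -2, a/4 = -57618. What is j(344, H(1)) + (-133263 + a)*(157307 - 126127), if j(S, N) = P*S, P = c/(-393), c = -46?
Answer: -4457114103076/393 ≈ -1.1341e+10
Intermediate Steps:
a = -230472 (a = 4*(-57618) = -230472)
H(v) = -10 (H(v) = 5*(-2) = -10)
P = 46/393 (P = -46/(-393) = -46*(-1/393) = 46/393 ≈ 0.11705)
j(S, N) = 46*S/393
j(344, H(1)) + (-133263 + a)*(157307 - 126127) = (46/393)*344 + (-133263 - 230472)*(157307 - 126127) = 15824/393 - 363735*31180 = 15824/393 - 11341257300 = -4457114103076/393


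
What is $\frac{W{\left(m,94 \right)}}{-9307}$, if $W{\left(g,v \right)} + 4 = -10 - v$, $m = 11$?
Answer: $\frac{108}{9307} \approx 0.011604$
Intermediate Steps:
$W{\left(g,v \right)} = -14 - v$ ($W{\left(g,v \right)} = -4 - \left(10 + v\right) = -14 - v$)
$\frac{W{\left(m,94 \right)}}{-9307} = \frac{-14 - 94}{-9307} = \left(-14 - 94\right) \left(- \frac{1}{9307}\right) = \left(-108\right) \left(- \frac{1}{9307}\right) = \frac{108}{9307}$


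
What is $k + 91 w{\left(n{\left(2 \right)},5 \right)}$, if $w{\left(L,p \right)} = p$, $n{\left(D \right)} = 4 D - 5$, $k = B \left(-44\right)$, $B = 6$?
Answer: $191$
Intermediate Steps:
$k = -264$ ($k = 6 \left(-44\right) = -264$)
$n{\left(D \right)} = -5 + 4 D$
$k + 91 w{\left(n{\left(2 \right)},5 \right)} = -264 + 91 \cdot 5 = -264 + 455 = 191$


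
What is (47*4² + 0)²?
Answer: 565504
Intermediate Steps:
(47*4² + 0)² = (47*16 + 0)² = (752 + 0)² = 752² = 565504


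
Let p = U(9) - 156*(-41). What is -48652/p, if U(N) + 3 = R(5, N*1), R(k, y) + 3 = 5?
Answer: -48652/6395 ≈ -7.6078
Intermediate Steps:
R(k, y) = 2 (R(k, y) = -3 + 5 = 2)
U(N) = -1 (U(N) = -3 + 2 = -1)
p = 6395 (p = -1 - 156*(-41) = -1 + 6396 = 6395)
-48652/p = -48652/6395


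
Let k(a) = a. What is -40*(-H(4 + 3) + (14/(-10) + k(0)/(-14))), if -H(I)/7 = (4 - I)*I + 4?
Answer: 4816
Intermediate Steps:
H(I) = -28 - 7*I*(4 - I) (H(I) = -7*((4 - I)*I + 4) = -7*(I*(4 - I) + 4) = -7*(4 + I*(4 - I)) = -28 - 7*I*(4 - I))
-40*(-H(4 + 3) + (14/(-10) + k(0)/(-14))) = -40*(-(-28 - 28*(4 + 3) + 7*(4 + 3)**2) + (14/(-10) + 0/(-14))) = -40*(-(-28 - 28*7 + 7*7**2) + (14*(-1/10) + 0*(-1/14))) = -40*(-(-28 - 196 + 7*49) + (-7/5 + 0)) = -40*(-(-28 - 196 + 343) - 7/5) = -40*(-1*119 - 7/5) = -40*(-119 - 7/5) = -40*(-602/5) = 4816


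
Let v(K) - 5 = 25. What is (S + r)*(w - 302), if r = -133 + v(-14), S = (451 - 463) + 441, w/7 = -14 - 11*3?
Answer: -205706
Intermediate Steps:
w = -329 (w = 7*(-14 - 11*3) = 7*(-14 - 33) = 7*(-47) = -329)
v(K) = 30 (v(K) = 5 + 25 = 30)
S = 429 (S = -12 + 441 = 429)
r = -103 (r = -133 + 30 = -103)
(S + r)*(w - 302) = (429 - 103)*(-329 - 302) = 326*(-631) = -205706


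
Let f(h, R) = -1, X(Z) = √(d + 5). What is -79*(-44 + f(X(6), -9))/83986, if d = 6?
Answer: 3555/83986 ≈ 0.042328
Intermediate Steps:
X(Z) = √11 (X(Z) = √(6 + 5) = √11)
-79*(-44 + f(X(6), -9))/83986 = -79*(-44 - 1)/83986 = -79*(-45)*(1/83986) = 3555*(1/83986) = 3555/83986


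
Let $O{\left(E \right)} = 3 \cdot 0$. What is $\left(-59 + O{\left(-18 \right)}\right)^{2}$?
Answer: $3481$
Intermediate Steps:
$O{\left(E \right)} = 0$
$\left(-59 + O{\left(-18 \right)}\right)^{2} = \left(-59 + 0\right)^{2} = \left(-59\right)^{2} = 3481$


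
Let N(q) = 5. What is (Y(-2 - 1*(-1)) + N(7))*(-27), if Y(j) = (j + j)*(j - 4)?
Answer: -405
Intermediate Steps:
Y(j) = 2*j*(-4 + j) (Y(j) = (2*j)*(-4 + j) = 2*j*(-4 + j))
(Y(-2 - 1*(-1)) + N(7))*(-27) = (2*(-2 - 1*(-1))*(-4 + (-2 - 1*(-1))) + 5)*(-27) = (2*(-2 + 1)*(-4 + (-2 + 1)) + 5)*(-27) = (2*(-1)*(-4 - 1) + 5)*(-27) = (2*(-1)*(-5) + 5)*(-27) = (10 + 5)*(-27) = 15*(-27) = -405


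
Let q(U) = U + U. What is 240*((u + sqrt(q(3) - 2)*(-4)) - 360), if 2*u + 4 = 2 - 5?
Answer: -89160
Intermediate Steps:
q(U) = 2*U
u = -7/2 (u = -2 + (2 - 5)/2 = -2 + (1/2)*(-3) = -2 - 3/2 = -7/2 ≈ -3.5000)
240*((u + sqrt(q(3) - 2)*(-4)) - 360) = 240*((-7/2 + sqrt(2*3 - 2)*(-4)) - 360) = 240*((-7/2 + sqrt(6 - 2)*(-4)) - 360) = 240*((-7/2 + sqrt(4)*(-4)) - 360) = 240*((-7/2 + 2*(-4)) - 360) = 240*((-7/2 - 8) - 360) = 240*(-23/2 - 360) = 240*(-743/2) = -89160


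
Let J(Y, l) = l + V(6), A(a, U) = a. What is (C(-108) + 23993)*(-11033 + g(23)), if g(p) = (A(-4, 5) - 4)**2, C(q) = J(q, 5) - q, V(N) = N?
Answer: -264484528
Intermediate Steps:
J(Y, l) = 6 + l (J(Y, l) = l + 6 = 6 + l)
C(q) = 11 - q (C(q) = (6 + 5) - q = 11 - q)
g(p) = 64 (g(p) = (-4 - 4)**2 = (-8)**2 = 64)
(C(-108) + 23993)*(-11033 + g(23)) = ((11 - 1*(-108)) + 23993)*(-11033 + 64) = ((11 + 108) + 23993)*(-10969) = (119 + 23993)*(-10969) = 24112*(-10969) = -264484528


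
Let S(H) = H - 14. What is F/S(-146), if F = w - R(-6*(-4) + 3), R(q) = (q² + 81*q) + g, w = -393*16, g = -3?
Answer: 9201/160 ≈ 57.506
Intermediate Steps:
S(H) = -14 + H
w = -6288
R(q) = -3 + q² + 81*q (R(q) = (q² + 81*q) - 3 = -3 + q² + 81*q)
F = -9201 (F = -6288 - (-3 + (-6*(-4) + 3)² + 81*(-6*(-4) + 3)) = -6288 - (-3 + (24 + 3)² + 81*(24 + 3)) = -6288 - (-3 + 27² + 81*27) = -6288 - (-3 + 729 + 2187) = -6288 - 1*2913 = -6288 - 2913 = -9201)
F/S(-146) = -9201/(-14 - 146) = -9201/(-160) = -9201*(-1/160) = 9201/160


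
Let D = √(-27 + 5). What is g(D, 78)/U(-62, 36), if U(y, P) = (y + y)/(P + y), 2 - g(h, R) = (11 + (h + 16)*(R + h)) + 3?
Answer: -8047/31 - 611*I*√22/31 ≈ -259.58 - 92.447*I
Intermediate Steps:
D = I*√22 (D = √(-22) = I*√22 ≈ 4.6904*I)
g(h, R) = -12 - (16 + h)*(R + h) (g(h, R) = 2 - ((11 + (h + 16)*(R + h)) + 3) = 2 - ((11 + (16 + h)*(R + h)) + 3) = 2 - (14 + (16 + h)*(R + h)) = 2 + (-14 - (16 + h)*(R + h)) = -12 - (16 + h)*(R + h))
U(y, P) = 2*y/(P + y) (U(y, P) = (2*y)/(P + y) = 2*y/(P + y))
g(D, 78)/U(-62, 36) = (-12 - (I*√22)² - 16*78 - 16*I*√22 - 1*78*I*√22)/((2*(-62)/(36 - 62))) = (-12 - 1*(-22) - 1248 - 16*I*√22 - 78*I*√22)/((2*(-62)/(-26))) = (-12 + 22 - 1248 - 16*I*√22 - 78*I*√22)/((2*(-62)*(-1/26))) = (-1238 - 94*I*√22)/(62/13) = (-1238 - 94*I*√22)*(13/62) = -8047/31 - 611*I*√22/31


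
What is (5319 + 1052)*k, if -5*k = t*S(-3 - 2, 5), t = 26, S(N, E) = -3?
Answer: 496938/5 ≈ 99388.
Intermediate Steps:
k = 78/5 (k = -26*(-3)/5 = -⅕*(-78) = 78/5 ≈ 15.600)
(5319 + 1052)*k = (5319 + 1052)*(78/5) = 6371*(78/5) = 496938/5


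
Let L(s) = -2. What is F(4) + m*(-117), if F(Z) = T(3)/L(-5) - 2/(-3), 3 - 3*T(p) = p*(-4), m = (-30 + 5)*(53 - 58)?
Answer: -87761/6 ≈ -14627.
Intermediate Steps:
m = 125 (m = -25*(-5) = 125)
T(p) = 1 + 4*p/3 (T(p) = 1 - p*(-4)/3 = 1 - (-4)*p/3 = 1 + 4*p/3)
F(Z) = -11/6 (F(Z) = (1 + (4/3)*3)/(-2) - 2/(-3) = (1 + 4)*(-½) - 2*(-⅓) = 5*(-½) + ⅔ = -5/2 + ⅔ = -11/6)
F(4) + m*(-117) = -11/6 + 125*(-117) = -11/6 - 14625 = -87761/6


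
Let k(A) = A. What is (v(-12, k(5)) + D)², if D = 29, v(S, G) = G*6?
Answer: 3481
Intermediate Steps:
v(S, G) = 6*G
(v(-12, k(5)) + D)² = (6*5 + 29)² = (30 + 29)² = 59² = 3481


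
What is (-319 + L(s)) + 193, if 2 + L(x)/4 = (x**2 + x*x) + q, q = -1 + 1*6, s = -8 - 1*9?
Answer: 2198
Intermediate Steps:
s = -17 (s = -8 - 9 = -17)
q = 5 (q = -1 + 6 = 5)
L(x) = 12 + 8*x**2 (L(x) = -8 + 4*((x**2 + x*x) + 5) = -8 + 4*((x**2 + x**2) + 5) = -8 + 4*(2*x**2 + 5) = -8 + 4*(5 + 2*x**2) = -8 + (20 + 8*x**2) = 12 + 8*x**2)
(-319 + L(s)) + 193 = (-319 + (12 + 8*(-17)**2)) + 193 = (-319 + (12 + 8*289)) + 193 = (-319 + (12 + 2312)) + 193 = (-319 + 2324) + 193 = 2005 + 193 = 2198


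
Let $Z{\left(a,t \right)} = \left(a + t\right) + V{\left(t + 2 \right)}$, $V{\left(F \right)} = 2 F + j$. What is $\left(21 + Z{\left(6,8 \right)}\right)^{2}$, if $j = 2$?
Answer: $3249$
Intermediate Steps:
$V{\left(F \right)} = 2 + 2 F$ ($V{\left(F \right)} = 2 F + 2 = 2 + 2 F$)
$Z{\left(a,t \right)} = 6 + a + 3 t$ ($Z{\left(a,t \right)} = \left(a + t\right) + \left(2 + 2 \left(t + 2\right)\right) = \left(a + t\right) + \left(2 + 2 \left(2 + t\right)\right) = \left(a + t\right) + \left(2 + \left(4 + 2 t\right)\right) = \left(a + t\right) + \left(6 + 2 t\right) = 6 + a + 3 t$)
$\left(21 + Z{\left(6,8 \right)}\right)^{2} = \left(21 + \left(6 + 6 + 3 \cdot 8\right)\right)^{2} = \left(21 + \left(6 + 6 + 24\right)\right)^{2} = \left(21 + 36\right)^{2} = 57^{2} = 3249$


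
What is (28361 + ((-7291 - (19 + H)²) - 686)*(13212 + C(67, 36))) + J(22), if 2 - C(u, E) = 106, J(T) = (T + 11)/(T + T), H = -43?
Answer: -448337449/4 ≈ -1.1208e+8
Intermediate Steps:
J(T) = (11 + T)/(2*T) (J(T) = (11 + T)/((2*T)) = (11 + T)*(1/(2*T)) = (11 + T)/(2*T))
C(u, E) = -104 (C(u, E) = 2 - 1*106 = 2 - 106 = -104)
(28361 + ((-7291 - (19 + H)²) - 686)*(13212 + C(67, 36))) + J(22) = (28361 + ((-7291 - (19 - 43)²) - 686)*(13212 - 104)) + (½)*(11 + 22)/22 = (28361 + ((-7291 - 1*(-24)²) - 686)*13108) + (½)*(1/22)*33 = (28361 + ((-7291 - 1*576) - 686)*13108) + ¾ = (28361 + ((-7291 - 576) - 686)*13108) + ¾ = (28361 + (-7867 - 686)*13108) + ¾ = (28361 - 8553*13108) + ¾ = (28361 - 112112724) + ¾ = -112084363 + ¾ = -448337449/4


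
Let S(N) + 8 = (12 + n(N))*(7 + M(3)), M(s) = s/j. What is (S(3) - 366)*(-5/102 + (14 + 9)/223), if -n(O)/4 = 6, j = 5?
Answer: -1431653/56865 ≈ -25.176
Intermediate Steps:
M(s) = s/5
n(O) = -24 (n(O) = -4*6 = -24)
S(N) = -496/5 (S(N) = -8 + (12 - 24)*(7 + (⅕)*3) = -8 - 12*(7 + ⅗) = -8 - 12*38/5 = -8 - 456/5 = -496/5)
(S(3) - 366)*(-5/102 + (14 + 9)/223) = (-496/5 - 366)*(-5/102 + (14 + 9)/223) = -2326*(-5*1/102 + 23*(1/223))/5 = -2326*(-5/102 + 23/223)/5 = -2326/5*1231/22746 = -1431653/56865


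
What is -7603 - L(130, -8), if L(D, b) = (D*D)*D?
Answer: -2204603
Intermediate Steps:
L(D, b) = D³ (L(D, b) = D²*D = D³)
-7603 - L(130, -8) = -7603 - 1*130³ = -7603 - 1*2197000 = -7603 - 2197000 = -2204603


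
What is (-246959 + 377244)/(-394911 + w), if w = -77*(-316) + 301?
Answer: -130285/370278 ≈ -0.35186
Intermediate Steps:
w = 24633 (w = 24332 + 301 = 24633)
(-246959 + 377244)/(-394911 + w) = (-246959 + 377244)/(-394911 + 24633) = 130285/(-370278) = 130285*(-1/370278) = -130285/370278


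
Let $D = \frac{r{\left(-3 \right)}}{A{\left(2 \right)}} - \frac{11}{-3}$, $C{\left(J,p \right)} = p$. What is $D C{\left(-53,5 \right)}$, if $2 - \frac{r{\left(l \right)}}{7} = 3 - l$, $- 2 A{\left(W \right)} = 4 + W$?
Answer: $65$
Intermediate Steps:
$A{\left(W \right)} = -2 - \frac{W}{2}$ ($A{\left(W \right)} = - \frac{4 + W}{2} = -2 - \frac{W}{2}$)
$r{\left(l \right)} = -7 + 7 l$ ($r{\left(l \right)} = 14 - 7 \left(3 - l\right) = 14 + \left(-21 + 7 l\right) = -7 + 7 l$)
$D = 13$ ($D = \frac{-7 + 7 \left(-3\right)}{-2 - 1} - \frac{11}{-3} = \frac{-7 - 21}{-2 - 1} - - \frac{11}{3} = - \frac{28}{-3} + \frac{11}{3} = \left(-28\right) \left(- \frac{1}{3}\right) + \frac{11}{3} = \frac{28}{3} + \frac{11}{3} = 13$)
$D C{\left(-53,5 \right)} = 13 \cdot 5 = 65$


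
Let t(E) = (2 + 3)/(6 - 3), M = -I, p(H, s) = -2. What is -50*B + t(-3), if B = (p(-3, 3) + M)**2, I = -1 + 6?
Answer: -7345/3 ≈ -2448.3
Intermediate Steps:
I = 5
M = -5 (M = -1*5 = -5)
t(E) = 5/3
B = 49 (B = (-2 - 5)**2 = (-7)**2 = 49)
-50*B + t(-3) = -50*49 + 5/3 = -2450 + 5/3 = -7345/3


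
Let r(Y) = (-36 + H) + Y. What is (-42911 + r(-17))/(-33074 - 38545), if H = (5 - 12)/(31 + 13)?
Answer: 630141/1050412 ≈ 0.59990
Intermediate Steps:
H = -7/44 ≈ -0.15909
r(Y) = -1591/44 + Y (r(Y) = (-36 - 7/44) + Y = -1591/44 + Y)
(-42911 + r(-17))/(-33074 - 38545) = (-42911 + (-1591/44 - 17))/(-33074 - 38545) = (-42911 - 2339/44)/(-71619) = -1890423/44*(-1/71619) = 630141/1050412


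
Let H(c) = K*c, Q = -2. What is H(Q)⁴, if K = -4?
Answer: 4096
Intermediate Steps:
H(c) = -4*c
H(Q)⁴ = (-4*(-2))⁴ = 8⁴ = 4096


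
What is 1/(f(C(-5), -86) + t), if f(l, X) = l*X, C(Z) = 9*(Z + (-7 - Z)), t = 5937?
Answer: 1/11355 ≈ 8.8067e-5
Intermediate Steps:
C(Z) = -63 (C(Z) = 9*(-7) = -63)
f(l, X) = X*l
1/(f(C(-5), -86) + t) = 1/(-86*(-63) + 5937) = 1/(5418 + 5937) = 1/11355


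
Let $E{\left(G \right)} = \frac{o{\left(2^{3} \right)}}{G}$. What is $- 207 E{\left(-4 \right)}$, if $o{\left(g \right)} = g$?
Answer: $414$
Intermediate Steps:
$E{\left(G \right)} = \frac{8}{G}$ ($E{\left(G \right)} = \frac{2^{3}}{G} = \frac{8}{G}$)
$- 207 E{\left(-4 \right)} = - 207 \frac{8}{-4} = - 207 \cdot 8 \left(- \frac{1}{4}\right) = \left(-207\right) \left(-2\right) = 414$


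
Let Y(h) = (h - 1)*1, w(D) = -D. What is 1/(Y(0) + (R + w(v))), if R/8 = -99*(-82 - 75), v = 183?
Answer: 1/124160 ≈ 8.0541e-6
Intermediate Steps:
R = 124344 (R = 8*(-99*(-82 - 75)) = 8*(-99*(-157)) = 8*15543 = 124344)
Y(h) = -1 + h (Y(h) = (-1 + h)*1 = -1 + h)
1/(Y(0) + (R + w(v))) = 1/((-1 + 0) + (124344 - 1*183)) = 1/(-1 + (124344 - 183)) = 1/(-1 + 124161) = 1/124160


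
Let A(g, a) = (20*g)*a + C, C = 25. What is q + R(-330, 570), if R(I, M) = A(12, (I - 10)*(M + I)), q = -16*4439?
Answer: -19654999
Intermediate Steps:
q = -71024
A(g, a) = 25 + 20*a*g (A(g, a) = (20*g)*a + 25 = 20*a*g + 25 = 25 + 20*a*g)
R(I, M) = 25 + 240*(-10 + I)*(I + M) (R(I, M) = 25 + 20*((I - 10)*(M + I))*12 = 25 + 20*((-10 + I)*(I + M))*12 = 25 + 240*(-10 + I)*(I + M))
q + R(-330, 570) = -71024 + (25 - 2400*(-330) - 2400*570 + 240*(-330)**2 + 240*(-330)*570) = -71024 + (25 + 792000 - 1368000 + 240*108900 - 45144000) = -71024 + (25 + 792000 - 1368000 + 26136000 - 45144000) = -71024 - 19583975 = -19654999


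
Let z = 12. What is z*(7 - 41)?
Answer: -408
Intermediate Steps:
z*(7 - 41) = 12*(7 - 41) = 12*(-34) = -408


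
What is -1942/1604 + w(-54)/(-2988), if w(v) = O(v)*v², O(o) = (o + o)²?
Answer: -757797361/66566 ≈ -11384.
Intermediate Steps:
O(o) = 4*o² (O(o) = (2*o)² = 4*o²)
w(v) = 4*v⁴ (w(v) = (4*v²)*v² = 4*v⁴)
-1942/1604 + w(-54)/(-2988) = -1942/1604 + (4*(-54)⁴)/(-2988) = -1942*1/1604 + (4*8503056)*(-1/2988) = -971/802 + 34012224*(-1/2988) = -971/802 - 944784/83 = -757797361/66566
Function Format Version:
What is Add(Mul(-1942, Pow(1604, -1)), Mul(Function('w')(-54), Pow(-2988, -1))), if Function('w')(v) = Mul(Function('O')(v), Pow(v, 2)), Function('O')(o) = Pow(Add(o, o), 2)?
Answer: Rational(-757797361, 66566) ≈ -11384.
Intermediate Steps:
Function('O')(o) = Mul(4, Pow(o, 2)) (Function('O')(o) = Pow(Mul(2, o), 2) = Mul(4, Pow(o, 2)))
Function('w')(v) = Mul(4, Pow(v, 4)) (Function('w')(v) = Mul(Mul(4, Pow(v, 2)), Pow(v, 2)) = Mul(4, Pow(v, 4)))
Add(Mul(-1942, Pow(1604, -1)), Mul(Function('w')(-54), Pow(-2988, -1))) = Add(Mul(-1942, Pow(1604, -1)), Mul(Mul(4, Pow(-54, 4)), Pow(-2988, -1))) = Add(Mul(-1942, Rational(1, 1604)), Mul(Mul(4, 8503056), Rational(-1, 2988))) = Add(Rational(-971, 802), Mul(34012224, Rational(-1, 2988))) = Add(Rational(-971, 802), Rational(-944784, 83)) = Rational(-757797361, 66566)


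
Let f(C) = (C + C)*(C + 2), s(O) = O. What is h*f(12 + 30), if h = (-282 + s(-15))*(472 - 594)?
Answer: 133920864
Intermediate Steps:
f(C) = 2*C*(2 + C) (f(C) = (2*C)*(2 + C) = 2*C*(2 + C))
h = 36234 (h = (-282 - 15)*(472 - 594) = -297*(-122) = 36234)
h*f(12 + 30) = 36234*(2*(12 + 30)*(2 + (12 + 30))) = 36234*(2*42*(2 + 42)) = 36234*(2*42*44) = 36234*3696 = 133920864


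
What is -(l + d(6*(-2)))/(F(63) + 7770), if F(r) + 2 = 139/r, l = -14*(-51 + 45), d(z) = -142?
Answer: 3654/489523 ≈ 0.0074644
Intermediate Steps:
l = 84 (l = -14*(-6) = 84)
F(r) = -2 + 139/r
-(l + d(6*(-2)))/(F(63) + 7770) = -(84 - 142)/((-2 + 139/63) + 7770) = -(-58)/((-2 + 139*(1/63)) + 7770) = -(-58)/((-2 + 139/63) + 7770) = -(-58)/(13/63 + 7770) = -(-58)/489523/63 = -(-58)*63/489523 = -1*(-3654/489523) = 3654/489523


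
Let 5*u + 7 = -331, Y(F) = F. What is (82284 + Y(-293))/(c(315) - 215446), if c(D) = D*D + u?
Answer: -409955/581443 ≈ -0.70506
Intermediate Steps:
u = -338/5 (u = -7/5 + (⅕)*(-331) = -7/5 - 331/5 = -338/5 ≈ -67.600)
c(D) = -338/5 + D² (c(D) = D*D - 338/5 = D² - 338/5 = -338/5 + D²)
(82284 + Y(-293))/(c(315) - 215446) = (82284 - 293)/((-338/5 + 315²) - 215446) = 81991/((-338/5 + 99225) - 215446) = 81991/(495787/5 - 215446) = 81991/(-581443/5) = 81991*(-5/581443) = -409955/581443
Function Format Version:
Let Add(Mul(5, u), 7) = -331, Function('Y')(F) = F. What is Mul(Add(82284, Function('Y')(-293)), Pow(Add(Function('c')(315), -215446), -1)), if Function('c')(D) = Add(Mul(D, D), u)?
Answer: Rational(-409955, 581443) ≈ -0.70506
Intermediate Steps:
u = Rational(-338, 5) (u = Add(Rational(-7, 5), Mul(Rational(1, 5), -331)) = Add(Rational(-7, 5), Rational(-331, 5)) = Rational(-338, 5) ≈ -67.600)
Function('c')(D) = Add(Rational(-338, 5), Pow(D, 2)) (Function('c')(D) = Add(Mul(D, D), Rational(-338, 5)) = Add(Pow(D, 2), Rational(-338, 5)) = Add(Rational(-338, 5), Pow(D, 2)))
Mul(Add(82284, Function('Y')(-293)), Pow(Add(Function('c')(315), -215446), -1)) = Mul(Add(82284, -293), Pow(Add(Add(Rational(-338, 5), Pow(315, 2)), -215446), -1)) = Mul(81991, Pow(Add(Add(Rational(-338, 5), 99225), -215446), -1)) = Mul(81991, Pow(Add(Rational(495787, 5), -215446), -1)) = Mul(81991, Pow(Rational(-581443, 5), -1)) = Mul(81991, Rational(-5, 581443)) = Rational(-409955, 581443)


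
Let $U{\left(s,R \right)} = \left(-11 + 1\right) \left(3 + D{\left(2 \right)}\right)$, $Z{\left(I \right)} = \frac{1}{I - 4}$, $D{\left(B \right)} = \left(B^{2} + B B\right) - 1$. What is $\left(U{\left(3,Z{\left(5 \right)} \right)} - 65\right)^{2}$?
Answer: $27225$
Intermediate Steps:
$D{\left(B \right)} = -1 + 2 B^{2}$ ($D{\left(B \right)} = \left(B^{2} + B^{2}\right) - 1 = 2 B^{2} - 1 = -1 + 2 B^{2}$)
$Z{\left(I \right)} = \frac{1}{-4 + I}$
$U{\left(s,R \right)} = -100$ ($U{\left(s,R \right)} = \left(-11 + 1\right) \left(3 - \left(1 - 2 \cdot 2^{2}\right)\right) = - 10 \left(3 + \left(-1 + 2 \cdot 4\right)\right) = - 10 \left(3 + \left(-1 + 8\right)\right) = - 10 \left(3 + 7\right) = \left(-10\right) 10 = -100$)
$\left(U{\left(3,Z{\left(5 \right)} \right)} - 65\right)^{2} = \left(-100 - 65\right)^{2} = \left(-165\right)^{2} = 27225$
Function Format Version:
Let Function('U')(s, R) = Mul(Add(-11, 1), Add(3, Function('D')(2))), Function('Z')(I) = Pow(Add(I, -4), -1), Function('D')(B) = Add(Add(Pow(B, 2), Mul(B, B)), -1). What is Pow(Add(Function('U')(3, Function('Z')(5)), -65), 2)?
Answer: 27225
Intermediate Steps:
Function('D')(B) = Add(-1, Mul(2, Pow(B, 2))) (Function('D')(B) = Add(Add(Pow(B, 2), Pow(B, 2)), -1) = Add(Mul(2, Pow(B, 2)), -1) = Add(-1, Mul(2, Pow(B, 2))))
Function('Z')(I) = Pow(Add(-4, I), -1)
Function('U')(s, R) = -100 (Function('U')(s, R) = Mul(Add(-11, 1), Add(3, Add(-1, Mul(2, Pow(2, 2))))) = Mul(-10, Add(3, Add(-1, Mul(2, 4)))) = Mul(-10, Add(3, Add(-1, 8))) = Mul(-10, Add(3, 7)) = Mul(-10, 10) = -100)
Pow(Add(Function('U')(3, Function('Z')(5)), -65), 2) = Pow(Add(-100, -65), 2) = Pow(-165, 2) = 27225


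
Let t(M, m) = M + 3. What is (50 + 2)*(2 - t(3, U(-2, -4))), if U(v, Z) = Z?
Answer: -208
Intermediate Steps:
t(M, m) = 3 + M
(50 + 2)*(2 - t(3, U(-2, -4))) = (50 + 2)*(2 - (3 + 3)) = 52*(2 - 1*6) = 52*(2 - 6) = 52*(-4) = -208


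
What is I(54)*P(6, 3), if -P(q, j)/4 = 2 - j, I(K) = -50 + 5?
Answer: -180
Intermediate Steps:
I(K) = -45
P(q, j) = -8 + 4*j (P(q, j) = -4*(2 - j) = -8 + 4*j)
I(54)*P(6, 3) = -45*(-8 + 4*3) = -45*(-8 + 12) = -45*4 = -180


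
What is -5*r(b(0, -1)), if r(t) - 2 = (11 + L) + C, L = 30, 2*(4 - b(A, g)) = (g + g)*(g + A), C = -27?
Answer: -80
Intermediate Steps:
b(A, g) = 4 - g*(A + g) (b(A, g) = 4 - (g + g)*(g + A)/2 = 4 - 2*g*(A + g)/2 = 4 - g*(A + g))
r(t) = 16 (r(t) = 2 + ((11 + 30) - 27) = 2 + (41 - 27) = 2 + 14 = 16)
-5*r(b(0, -1)) = -5*16 = -80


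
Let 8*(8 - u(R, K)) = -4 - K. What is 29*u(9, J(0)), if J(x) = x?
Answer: 493/2 ≈ 246.50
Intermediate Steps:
u(R, K) = 17/2 + K/8 (u(R, K) = 8 - (-4 - K)/8 = 8 + (½ + K/8) = 17/2 + K/8)
29*u(9, J(0)) = 29*(17/2 + (⅛)*0) = 29*(17/2 + 0) = 29*(17/2) = 493/2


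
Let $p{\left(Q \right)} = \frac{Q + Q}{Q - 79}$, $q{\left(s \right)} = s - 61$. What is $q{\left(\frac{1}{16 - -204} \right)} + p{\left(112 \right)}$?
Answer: $- \frac{35777}{660} \approx -54.208$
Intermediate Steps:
$q{\left(s \right)} = -61 + s$
$p{\left(Q \right)} = \frac{2 Q}{-79 + Q}$
$q{\left(\frac{1}{16 - -204} \right)} + p{\left(112 \right)} = \left(-61 + \frac{1}{16 - -204}\right) + 2 \cdot 112 \frac{1}{-79 + 112} = \left(-61 + \frac{1}{16 + 204}\right) + 2 \cdot 112 \cdot \frac{1}{33} = \left(-61 + \frac{1}{220}\right) + 2 \cdot 112 \cdot \frac{1}{33} = \left(-61 + \frac{1}{220}\right) + \frac{224}{33} = - \frac{13419}{220} + \frac{224}{33} = - \frac{35777}{660}$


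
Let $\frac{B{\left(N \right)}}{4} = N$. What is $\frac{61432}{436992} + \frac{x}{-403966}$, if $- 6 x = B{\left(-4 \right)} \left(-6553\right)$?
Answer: $\frac{2028295553}{11033119392} \approx 0.18384$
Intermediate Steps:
$B{\left(N \right)} = 4 N$
$x = - \frac{52424}{3}$ ($x = - \frac{4 \left(-4\right) \left(-6553\right)}{6} = - \frac{\left(-16\right) \left(-6553\right)}{6} = \left(- \frac{1}{6}\right) 104848 = - \frac{52424}{3} \approx -17475.0$)
$\frac{61432}{436992} + \frac{x}{-403966} = \frac{61432}{436992} - \frac{52424}{3 \left(-403966\right)} = 61432 \cdot \frac{1}{436992} - - \frac{26212}{605949} = \frac{7679}{54624} + \frac{26212}{605949} = \frac{2028295553}{11033119392}$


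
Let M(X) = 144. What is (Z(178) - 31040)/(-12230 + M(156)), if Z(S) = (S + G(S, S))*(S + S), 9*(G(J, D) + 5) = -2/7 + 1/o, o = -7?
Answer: -320576/126903 ≈ -2.5261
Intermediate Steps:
G(J, D) = -106/21 (G(J, D) = -5 + (-2/7 + 1/(-7))/9 = -5 + (-2*1/7 + 1*(-1/7))/9 = -5 + (-2/7 - 1/7)/9 = -5 + (1/9)*(-3/7) = -5 - 1/21 = -106/21)
Z(S) = 2*S*(-106/21 + S) (Z(S) = (S - 106/21)*(S + S) = (-106/21 + S)*(2*S) = 2*S*(-106/21 + S))
(Z(178) - 31040)/(-12230 + M(156)) = ((2/21)*178*(-106 + 21*178) - 31040)/(-12230 + 144) = ((2/21)*178*(-106 + 3738) - 31040)/(-12086) = ((2/21)*178*3632 - 31040)*(-1/12086) = (1292992/21 - 31040)*(-1/12086) = (641152/21)*(-1/12086) = -320576/126903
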